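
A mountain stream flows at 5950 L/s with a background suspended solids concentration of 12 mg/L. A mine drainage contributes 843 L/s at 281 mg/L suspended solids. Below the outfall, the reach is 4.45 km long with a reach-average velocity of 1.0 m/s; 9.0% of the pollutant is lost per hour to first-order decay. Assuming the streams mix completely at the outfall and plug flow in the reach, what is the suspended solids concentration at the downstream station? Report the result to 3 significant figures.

After mixing, C = (5950·12.00 + 843.0·281.0) / 6793 = 308300/6793 = 45.38 mg/L.
Travel time t = 4.45·1000 / 1.0 = 4450 s = 1.236 h.
9.0%/h lost → k = −ln(1 − 0.09) = 0.09431 h⁻¹.
After decay, C = 45.38 × e^(−kt) = 45.38 × 0.8900 = 40.39 mg/L.

40.4 mg/L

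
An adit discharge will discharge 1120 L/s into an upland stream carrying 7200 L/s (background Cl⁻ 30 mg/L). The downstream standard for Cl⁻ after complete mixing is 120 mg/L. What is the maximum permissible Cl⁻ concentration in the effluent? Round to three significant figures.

At the limit, (Qr·Cr + Qe·Cₑ)/(Qr + Qe) = 120:
Cₑ = (8320·120 − 7200·30.00) / 1120 = 698.6 mg/L.

699 mg/L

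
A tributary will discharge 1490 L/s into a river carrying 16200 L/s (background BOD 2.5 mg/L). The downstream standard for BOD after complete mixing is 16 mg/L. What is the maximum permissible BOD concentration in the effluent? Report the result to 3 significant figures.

At the limit, (Qr·Cr + Qe·Cₑ)/(Qr + Qe) = 16:
Cₑ = (17690·16 − 16200·2.500) / 1490 = 162.8 mg/L.

163 mg/L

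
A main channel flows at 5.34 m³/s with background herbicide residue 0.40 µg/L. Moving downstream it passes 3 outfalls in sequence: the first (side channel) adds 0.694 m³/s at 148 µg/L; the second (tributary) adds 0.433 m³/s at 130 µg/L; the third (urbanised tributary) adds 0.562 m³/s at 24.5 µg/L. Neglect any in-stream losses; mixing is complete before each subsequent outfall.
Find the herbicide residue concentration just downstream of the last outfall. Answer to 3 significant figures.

24.9 µg/L

Outfall 1: combined Q = 6.034 m³/s; C = (5.340·0.4000 + 0.6940·148.0)/6.034 = 17.38 µg/L.
Outfall 2: combined Q = 6.467 m³/s; C = (6.034·17.38 + 0.4330·130.0)/6.467 = 24.92 µg/L.
Outfall 3: combined Q = 7.029 m³/s; C = (6.467·24.92 + 0.5620·24.50)/7.029 = 24.88 µg/L.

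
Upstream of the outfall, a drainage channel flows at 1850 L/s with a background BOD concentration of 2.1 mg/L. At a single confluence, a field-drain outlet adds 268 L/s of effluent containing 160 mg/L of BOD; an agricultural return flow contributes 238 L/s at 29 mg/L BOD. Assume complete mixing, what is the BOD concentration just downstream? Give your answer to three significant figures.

22.8 mg/L

Flow-weighted average: C = (1850·2.100 + 268.0·160.0 + 238.0·29.00) / 2356 = 53670/2356 = 22.78 mg/L.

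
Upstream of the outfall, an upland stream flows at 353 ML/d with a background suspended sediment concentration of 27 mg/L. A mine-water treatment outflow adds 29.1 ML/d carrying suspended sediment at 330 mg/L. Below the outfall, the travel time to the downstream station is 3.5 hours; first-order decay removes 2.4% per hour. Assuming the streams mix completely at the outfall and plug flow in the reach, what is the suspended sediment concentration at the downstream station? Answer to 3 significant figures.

Mixed concentration C = ΣQC/ΣQ = (353.0·27.00 + 29.10·330.0) / 382.1 = 19130/382.1 = 50.08 mg/L.
2.4%/h lost → k = −ln(1 − 0.024) = 0.02429 h⁻¹.
Decay over the reach: 50.08·exp(−kt) = 50.08·0.9185 = 45.99 mg/L.

46.0 mg/L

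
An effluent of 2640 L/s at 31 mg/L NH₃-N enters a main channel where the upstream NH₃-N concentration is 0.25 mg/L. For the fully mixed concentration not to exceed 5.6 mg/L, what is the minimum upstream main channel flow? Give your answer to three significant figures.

12500 L/s

Set C_mix = 5.6: (Q·0.2500 + 2640·31.00) / (Q + 2640) = 5.6
→ Q = 2640·(31.00 − 5.6)/(5.6 − 0.2500) = 12530 L/s.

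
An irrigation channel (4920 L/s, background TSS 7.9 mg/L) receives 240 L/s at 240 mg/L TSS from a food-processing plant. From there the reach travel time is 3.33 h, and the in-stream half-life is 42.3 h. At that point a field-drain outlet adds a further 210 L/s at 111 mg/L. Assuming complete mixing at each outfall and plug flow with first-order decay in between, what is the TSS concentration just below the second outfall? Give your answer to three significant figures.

Conservation of mass: C = (4920·7.900 + 240.0·240.0) / 5160 = 96470/5160 = 18.70 mg/L; combined flow 5160 L/s.
Half-life 42.3 h → k = ln 2 / 42.3 = 0.01639 h⁻¹ = 0.3933 d⁻¹.
Applying C = C₀e^(−kt): 18.70 × 0.9469 = 17.70 mg/L.
Second outfall: C = (5160·17.70 + 210.0·111.0)/5370 = 21.35 mg/L.

21.4 mg/L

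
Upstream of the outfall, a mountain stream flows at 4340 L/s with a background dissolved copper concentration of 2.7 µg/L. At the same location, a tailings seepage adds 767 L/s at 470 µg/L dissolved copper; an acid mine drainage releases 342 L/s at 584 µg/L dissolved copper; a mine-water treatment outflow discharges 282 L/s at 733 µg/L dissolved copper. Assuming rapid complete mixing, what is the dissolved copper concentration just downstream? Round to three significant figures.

Mixed concentration C = ΣQC/ΣQ = (4340·2.700 + 767.0·470.0 + 342.0·584.0 + 282.0·733.0) / 5731 = 778600/5731 = 135.9 µg/L.

136 µg/L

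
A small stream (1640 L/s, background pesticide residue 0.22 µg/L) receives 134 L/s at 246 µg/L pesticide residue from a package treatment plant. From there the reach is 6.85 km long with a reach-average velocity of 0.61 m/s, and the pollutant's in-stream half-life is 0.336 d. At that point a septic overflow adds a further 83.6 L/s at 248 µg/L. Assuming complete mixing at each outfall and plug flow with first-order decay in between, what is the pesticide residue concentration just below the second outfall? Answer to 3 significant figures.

After mixing, C = (1640·0.2200 + 134.0·246.0) / 1774 = 33320/1774 = 18.79 µg/L; combined flow 1774 L/s.
Travel time t = 6.85·1000 / 0.61 = 11230 s = 3.119 h.
Half-life 0.336 d → k = ln 2 / 0.336 = 2.063 d⁻¹.
Decay over the reach: 18.79·exp(−kt) = 18.79·0.7648 = 14.37 µg/L.
Second outfall: C = (1774·14.37 + 83.60·248.0)/1858 = 24.88 µg/L.

24.9 µg/L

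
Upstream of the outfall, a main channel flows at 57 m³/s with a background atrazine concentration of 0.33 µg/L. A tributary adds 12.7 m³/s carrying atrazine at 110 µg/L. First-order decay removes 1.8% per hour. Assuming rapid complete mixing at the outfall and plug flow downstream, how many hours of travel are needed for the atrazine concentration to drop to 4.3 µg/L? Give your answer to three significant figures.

85.5 h

Mass balance: C = (57.00·0.3300 + 12.70·110.0) / 69.70 = 1416/69.70 = 20.31 µg/L.
1.8%/h lost → k = −ln(1 − 0.018) = 0.01816 h⁻¹.
20.31·exp(−k·t) = 4.3 → t = ln(20.31/4.3)/k = 307700 s = 85.48 h.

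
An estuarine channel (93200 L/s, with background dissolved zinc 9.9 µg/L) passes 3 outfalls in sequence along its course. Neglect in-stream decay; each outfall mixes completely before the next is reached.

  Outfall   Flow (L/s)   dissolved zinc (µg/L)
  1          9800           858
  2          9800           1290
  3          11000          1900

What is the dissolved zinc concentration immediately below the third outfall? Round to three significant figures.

346 µg/L

Outfall 1: combined Q = 103000 L/s; C = (93200·9.900 + 9800·858.0)/103000 = 90.59 µg/L.
Outfall 2: combined Q = 112800 L/s; C = (103000·90.59 + 9800·1290)/112800 = 194.8 µg/L.
Outfall 3: combined Q = 123800 L/s; C = (112800·194.8 + 11000·1900)/123800 = 346.3 µg/L.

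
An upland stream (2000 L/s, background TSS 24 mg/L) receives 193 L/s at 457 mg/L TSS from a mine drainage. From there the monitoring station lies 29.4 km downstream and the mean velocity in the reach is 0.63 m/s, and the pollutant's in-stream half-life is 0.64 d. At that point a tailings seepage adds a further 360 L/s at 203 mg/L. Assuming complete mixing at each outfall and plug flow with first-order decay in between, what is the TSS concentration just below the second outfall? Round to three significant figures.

After mixing, C = (2000·24.00 + 193.0·457.0) / 2193 = 136200/2193 = 62.11 mg/L; combined flow 2193 L/s.
Travel time t = 29.4·1000 / 0.63 = 46670 s = 12.96 h.
Half-life 0.64 d → k = ln 2 / 0.64 = 1.083 d⁻¹.
After decay, C = 62.11 × e^(−kt) = 62.11 × 0.5571 = 34.60 mg/L.
At the second outfall, C = (2193·34.60 + 360.0·203.0) / (2193 + 360.0) = 58.35 mg/L.

58.3 mg/L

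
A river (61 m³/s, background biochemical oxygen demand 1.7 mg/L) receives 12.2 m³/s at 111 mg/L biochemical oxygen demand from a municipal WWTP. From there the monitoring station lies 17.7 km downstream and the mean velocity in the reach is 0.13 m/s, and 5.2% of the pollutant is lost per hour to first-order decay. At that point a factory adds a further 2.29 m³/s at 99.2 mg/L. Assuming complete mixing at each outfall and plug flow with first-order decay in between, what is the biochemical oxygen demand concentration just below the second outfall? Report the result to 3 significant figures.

Mass balance: C = (61.00·1.700 + 12.20·111.0) / 73.20 = 1458/73.20 = 19.92 mg/L; combined flow 73.20 m³/s.
Travel time t = 17.7·1000 / 0.13 = 136200 s = 37.82 h.
5.2%/h lost → k = −ln(1 − 0.052) = 0.05340 h⁻¹.
Decay over the reach: 19.92·exp(−kt) = 19.92·0.1327 = 2.643 mg/L.
At the second outfall, C = (73.20·2.643 + 2.290·99.20) / (73.20 + 2.290) = 5.572 mg/L.

5.57 mg/L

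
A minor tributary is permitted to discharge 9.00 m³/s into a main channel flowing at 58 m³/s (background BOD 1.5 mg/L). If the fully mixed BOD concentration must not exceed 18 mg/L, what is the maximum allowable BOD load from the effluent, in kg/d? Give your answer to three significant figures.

96700 kg/d

Mass balance at the limit: 58.00·1.500 + 9.000·Cₑ = 67.00·18 → Cₑ = 124.3 mg/L.
Load = 9.000 m³/s × 124.3 g/m³ × 86 400 s/d = 96680 kg/d.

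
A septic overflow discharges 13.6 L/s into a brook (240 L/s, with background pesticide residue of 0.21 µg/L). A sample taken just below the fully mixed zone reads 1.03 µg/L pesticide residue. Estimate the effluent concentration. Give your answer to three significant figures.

15.5 µg/L

Mass balance: 240.0·0.2100 + 13.60·Cₑ = 253.6·1.030
→ Cₑ = (253.6·1.030 − 240.0·0.2100) / 13.60 = 15.50 µg/L.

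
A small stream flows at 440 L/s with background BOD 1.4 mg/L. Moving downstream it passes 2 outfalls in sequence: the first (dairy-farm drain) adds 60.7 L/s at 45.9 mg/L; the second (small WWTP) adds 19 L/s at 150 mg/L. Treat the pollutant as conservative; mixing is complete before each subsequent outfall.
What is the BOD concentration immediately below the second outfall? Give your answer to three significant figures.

Outfall 1: combined Q = 500.7 L/s; C = (440.0·1.400 + 60.70·45.90)/500.7 = 6.795 mg/L.
Outfall 2: combined Q = 519.7 L/s; C = (500.7·6.795 + 19.00·150.0)/519.7 = 12.03 mg/L.

12.0 mg/L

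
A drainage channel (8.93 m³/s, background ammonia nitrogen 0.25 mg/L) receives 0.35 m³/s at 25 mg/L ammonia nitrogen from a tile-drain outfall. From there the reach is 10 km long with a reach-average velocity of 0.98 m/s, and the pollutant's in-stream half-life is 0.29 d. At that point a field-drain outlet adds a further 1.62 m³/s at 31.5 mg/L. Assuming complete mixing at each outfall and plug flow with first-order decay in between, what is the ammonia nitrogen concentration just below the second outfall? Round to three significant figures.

5.44 mg/L

Flow-weighted average: C = (8.930·0.2500 + 0.3500·25.00) / 9.280 = 10.98/9.280 = 1.183 mg/L; combined flow 9.280 m³/s.
Travel time t = 10·1000 / 0.98 = 10200 s = 2.834 h.
Half-life 0.29 d → k = ln 2 / 0.29 = 2.390 d⁻¹.
Applying C = C₀e^(−kt): 1.183 × 0.7541 = 0.8924 mg/L.
Second outfall: C = (9.280·0.8924 + 1.620·31.50)/10.90 = 5.441 mg/L.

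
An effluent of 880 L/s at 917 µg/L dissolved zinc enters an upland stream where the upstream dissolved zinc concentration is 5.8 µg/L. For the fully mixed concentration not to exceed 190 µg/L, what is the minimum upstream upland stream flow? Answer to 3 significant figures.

Set C_mix = 190: (Q·5.800 + 880.0·917.0) / (Q + 880.0) = 190
→ Q = 880.0·(917.0 − 190)/(190 − 5.800) = 3473 L/s.

3470 L/s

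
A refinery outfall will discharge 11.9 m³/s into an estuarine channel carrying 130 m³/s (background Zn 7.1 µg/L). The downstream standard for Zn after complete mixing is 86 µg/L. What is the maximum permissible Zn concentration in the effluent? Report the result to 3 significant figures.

948 µg/L

At the limit, (Qr·Cr + Qe·Cₑ)/(Qr + Qe) = 86:
Cₑ = (141.9·86 − 130.0·7.100) / 11.90 = 947.9 µg/L.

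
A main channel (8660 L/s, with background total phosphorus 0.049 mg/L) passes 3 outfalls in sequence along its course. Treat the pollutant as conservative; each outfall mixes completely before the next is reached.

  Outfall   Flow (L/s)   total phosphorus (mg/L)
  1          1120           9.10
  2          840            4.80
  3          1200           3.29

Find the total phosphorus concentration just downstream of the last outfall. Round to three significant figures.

1.57 mg/L

Outfall 1: combined Q = 9780 L/s; C = (8660·0.04900 + 1120·9.100)/9780 = 1.086 mg/L.
Outfall 2: combined Q = 10620 L/s; C = (9780·1.086 + 840.0·4.800)/10620 = 1.379 mg/L.
Outfall 3: combined Q = 11820 L/s; C = (10620·1.379 + 1200·3.290)/11820 = 1.573 mg/L.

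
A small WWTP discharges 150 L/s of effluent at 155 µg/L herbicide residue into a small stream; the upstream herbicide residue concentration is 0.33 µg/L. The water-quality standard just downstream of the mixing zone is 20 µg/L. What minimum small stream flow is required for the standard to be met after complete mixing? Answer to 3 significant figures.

Set C_mix = 20: (Q·0.3300 + 150.0·155.0) / (Q + 150.0) = 20
→ Q = 150.0·(155.0 − 20)/(20 − 0.3300) = 1029 L/s.

1030 L/s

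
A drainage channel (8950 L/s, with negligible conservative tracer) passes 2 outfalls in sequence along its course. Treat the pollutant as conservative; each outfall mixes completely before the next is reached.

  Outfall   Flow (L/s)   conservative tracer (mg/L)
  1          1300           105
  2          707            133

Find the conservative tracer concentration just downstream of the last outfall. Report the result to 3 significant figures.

Outfall 1: combined Q = 10250 L/s; C = (8950·0 + 1300·105.0)/10250 = 13.32 mg/L.
Outfall 2: combined Q = 10960 L/s; C = (10250·13.32 + 707.0·133.0)/10960 = 21.04 mg/L.

21.0 mg/L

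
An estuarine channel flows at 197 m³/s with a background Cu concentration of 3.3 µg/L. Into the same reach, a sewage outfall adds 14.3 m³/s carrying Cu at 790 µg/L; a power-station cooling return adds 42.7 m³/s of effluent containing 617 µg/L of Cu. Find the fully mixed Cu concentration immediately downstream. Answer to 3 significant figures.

Mixed concentration C = ΣQC/ΣQ = (197.0·3.300 + 14.30·790.0 + 42.70·617.0) / 254.0 = 38290/254.0 = 150.8 µg/L.

151 µg/L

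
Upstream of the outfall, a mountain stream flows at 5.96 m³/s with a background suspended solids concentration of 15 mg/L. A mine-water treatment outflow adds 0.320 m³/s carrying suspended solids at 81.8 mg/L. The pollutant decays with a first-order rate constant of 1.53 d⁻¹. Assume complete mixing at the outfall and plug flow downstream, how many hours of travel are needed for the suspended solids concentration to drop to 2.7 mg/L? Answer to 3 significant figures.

30.1 h

After mixing, C = (5.960·15.00 + 0.3200·81.80) / 6.280 = 115.6/6.280 = 18.40 mg/L.
18.40·exp(−k·t) = 2.7 → t = ln(18.40/2.7)/k = 108400 s = 30.11 h.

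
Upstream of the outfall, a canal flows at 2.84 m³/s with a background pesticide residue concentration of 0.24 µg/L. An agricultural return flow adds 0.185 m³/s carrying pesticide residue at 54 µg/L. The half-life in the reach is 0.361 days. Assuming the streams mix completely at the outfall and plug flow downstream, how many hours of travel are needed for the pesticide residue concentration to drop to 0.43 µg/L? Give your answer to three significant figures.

26.3 h

Flow-weighted average: C = (2.840·0.2400 + 0.1850·54.00) / 3.025 = 10.67/3.025 = 3.528 µg/L.
Half-life 0.361 d → k = ln 2 / 0.361 = 1.920 d⁻¹.
3.528·exp(−k·t) = 0.43 → t = ln(3.528/0.43)/k = 94710 s = 26.31 h.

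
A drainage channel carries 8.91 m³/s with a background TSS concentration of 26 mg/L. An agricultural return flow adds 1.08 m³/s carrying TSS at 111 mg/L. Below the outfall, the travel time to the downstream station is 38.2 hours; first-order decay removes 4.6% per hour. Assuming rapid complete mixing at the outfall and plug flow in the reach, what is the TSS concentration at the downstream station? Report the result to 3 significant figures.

5.82 mg/L

Conservation of mass: C = (8.910·26.00 + 1.080·111.0) / 9.990 = 351.5/9.990 = 35.19 mg/L.
4.6%/h lost → k = −ln(1 − 0.046) = 0.04709 h⁻¹.
First-order decay: C = 35.19·exp(−k·t) = 35.19·0.1655 = 5.823 mg/L.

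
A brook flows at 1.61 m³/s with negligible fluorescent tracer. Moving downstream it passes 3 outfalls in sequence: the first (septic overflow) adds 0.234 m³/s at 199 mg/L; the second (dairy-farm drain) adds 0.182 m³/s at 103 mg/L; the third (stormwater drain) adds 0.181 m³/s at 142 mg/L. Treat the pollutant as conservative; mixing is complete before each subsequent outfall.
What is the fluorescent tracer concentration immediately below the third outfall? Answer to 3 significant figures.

Below outfall 1: Q → 1.844 m³/s, C = (1.610·0 + 0.2340·199.0)/1.844 = 25.25 mg/L.
Below outfall 2: Q → 2.026 m³/s, C = (1.844·25.25 + 0.1820·103.0)/2.026 = 32.24 mg/L.
Below outfall 3: Q → 2.207 m³/s, C = (2.026·32.24 + 0.1810·142.0)/2.207 = 41.24 mg/L.

41.2 mg/L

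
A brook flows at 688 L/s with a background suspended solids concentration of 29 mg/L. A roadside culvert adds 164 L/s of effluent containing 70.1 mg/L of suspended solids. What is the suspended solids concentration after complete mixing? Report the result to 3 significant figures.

36.9 mg/L

After mixing, C = (688.0·29.00 + 164.0·70.10) / 852.0 = 31450/852.0 = 36.91 mg/L.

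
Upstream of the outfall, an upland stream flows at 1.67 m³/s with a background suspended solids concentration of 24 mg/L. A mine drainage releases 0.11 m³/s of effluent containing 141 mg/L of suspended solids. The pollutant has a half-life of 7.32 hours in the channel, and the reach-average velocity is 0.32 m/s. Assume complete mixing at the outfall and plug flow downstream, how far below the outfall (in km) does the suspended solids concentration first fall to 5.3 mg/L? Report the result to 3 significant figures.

21.6 km

Conservation of mass: C = (1.670·24.00 + 0.1100·141.0) / 1.780 = 55.59/1.780 = 31.23 mg/L.
Half-life 7.32 h → k = ln 2 / 7.32 = 0.09469 h⁻¹ = 2.273 d⁻¹.
Set 31.23·exp(−k·t) = 5.3 → t = ln(31.23/5.3)/k = 67430 s = 18.73 h.
Distance = v·t = 0.32·67430 = 21580 m = 21.58 km.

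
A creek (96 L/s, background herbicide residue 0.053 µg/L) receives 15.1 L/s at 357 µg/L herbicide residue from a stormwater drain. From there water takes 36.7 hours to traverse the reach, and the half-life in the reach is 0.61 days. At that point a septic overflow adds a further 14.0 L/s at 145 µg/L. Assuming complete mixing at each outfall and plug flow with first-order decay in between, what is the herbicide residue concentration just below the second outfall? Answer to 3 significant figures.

Conservation of mass: C = (96.00·0.05300 + 15.10·357.0) / 111.1 = 5396/111.1 = 48.57 µg/L; combined flow 111.1 L/s.
Half-life 0.61 d → k = ln 2 / 0.61 = 1.136 d⁻¹.
Applying C = C₀e^(−kt): 48.57 × 0.1759 = 8.545 µg/L.
Second outfall: C = (111.1·8.545 + 14.00·145.0)/125.1 = 23.82 µg/L.

23.8 µg/L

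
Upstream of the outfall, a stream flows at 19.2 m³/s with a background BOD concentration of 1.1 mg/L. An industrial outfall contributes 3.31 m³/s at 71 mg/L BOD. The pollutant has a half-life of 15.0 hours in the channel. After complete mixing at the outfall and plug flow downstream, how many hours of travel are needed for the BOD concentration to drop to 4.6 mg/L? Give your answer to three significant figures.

19.6 h

Mixed concentration C = ΣQC/ΣQ = (19.20·1.100 + 3.310·71.00) / 22.51 = 256.1/22.51 = 11.38 mg/L.
Half-life 15.0 h → k = ln 2 / 15.0 = 0.04621 h⁻¹ = 1.109 d⁻¹.
11.38·exp(−k·t) = 4.6 → t = ln(11.38/4.6)/k = 70560 s = 19.60 h.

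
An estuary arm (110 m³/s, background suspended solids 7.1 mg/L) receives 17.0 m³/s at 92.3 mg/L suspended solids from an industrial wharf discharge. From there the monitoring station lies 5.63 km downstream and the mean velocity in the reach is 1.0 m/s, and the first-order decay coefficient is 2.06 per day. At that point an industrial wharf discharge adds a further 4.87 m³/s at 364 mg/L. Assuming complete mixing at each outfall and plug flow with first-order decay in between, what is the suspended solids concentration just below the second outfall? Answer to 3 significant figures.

29.0 mg/L

Flow-weighted average: C = (110.0·7.100 + 17.00·92.30) / 127.0 = 2350/127.0 = 18.50 mg/L; combined flow 127.0 m³/s.
Travel time t = 5.63·1000 / 1.0 = 5630 s = 1.564 h.
Decay over the reach: 18.50·exp(−kt) = 18.50·0.8744 = 16.18 mg/L.
Second outfall: C = (127.0·16.18 + 4.870·364.0)/131.9 = 29.03 mg/L.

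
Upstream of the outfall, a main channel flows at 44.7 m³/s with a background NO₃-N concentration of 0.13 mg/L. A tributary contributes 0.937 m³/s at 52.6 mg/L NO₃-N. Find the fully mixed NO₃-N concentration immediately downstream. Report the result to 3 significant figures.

1.21 mg/L

Flow-weighted average: C = (44.70·0.1300 + 0.9370·52.60) / 45.64 = 55.10/45.64 = 1.207 mg/L.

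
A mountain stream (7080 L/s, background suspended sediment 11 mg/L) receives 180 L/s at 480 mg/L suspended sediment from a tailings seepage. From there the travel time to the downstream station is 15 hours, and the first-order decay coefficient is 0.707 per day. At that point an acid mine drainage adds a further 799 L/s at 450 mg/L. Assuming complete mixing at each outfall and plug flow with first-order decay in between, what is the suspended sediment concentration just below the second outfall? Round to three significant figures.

After mixing, C = (7080·11.00 + 180.0·480.0) / 7260 = 164300/7260 = 22.63 mg/L; combined flow 7260 L/s.
First-order decay: C = 22.63·exp(−k·t) = 22.63·0.6428 = 14.55 mg/L.
Second outfall: C = (7260·14.55 + 799.0·450.0)/8059 = 57.72 mg/L.

57.7 mg/L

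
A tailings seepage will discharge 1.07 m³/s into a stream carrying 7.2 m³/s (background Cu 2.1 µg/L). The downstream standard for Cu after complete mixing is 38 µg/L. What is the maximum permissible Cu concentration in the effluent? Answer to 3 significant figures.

280 µg/L

At the limit, (Qr·Cr + Qe·Cₑ)/(Qr + Qe) = 38:
Cₑ = (8.270·38 − 7.200·2.100) / 1.070 = 279.6 µg/L.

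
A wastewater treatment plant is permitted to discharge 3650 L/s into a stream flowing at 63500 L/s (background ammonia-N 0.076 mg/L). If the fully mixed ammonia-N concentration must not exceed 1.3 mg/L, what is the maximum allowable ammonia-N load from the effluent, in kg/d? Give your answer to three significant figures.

7130 kg/d

Mass balance at the limit: 63500·0.07600 + 3650·Cₑ = 67150·1.3 → Cₑ = 22.59 mg/L.
3650 L/s = 3.650 m³/s. Load = 3.650 m³/s × 22.59 g/m³ × 86 400 s/d = 7125 kg/d.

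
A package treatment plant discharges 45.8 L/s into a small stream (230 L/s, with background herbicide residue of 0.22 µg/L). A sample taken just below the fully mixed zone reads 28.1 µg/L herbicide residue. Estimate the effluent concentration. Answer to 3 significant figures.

168 µg/L

Mass balance: 230.0·0.2200 + 45.80·Cₑ = 275.8·28.10
→ Cₑ = (275.8·28.10 − 230.0·0.2200) / 45.80 = 168.1 µg/L.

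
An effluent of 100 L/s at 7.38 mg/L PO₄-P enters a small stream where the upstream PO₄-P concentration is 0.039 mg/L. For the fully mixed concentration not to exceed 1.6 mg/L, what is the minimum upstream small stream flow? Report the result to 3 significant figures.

370 L/s

Set C_mix = 1.6: (Q·0.03900 + 100.0·7.380) / (Q + 100.0) = 1.6
→ Q = 100.0·(7.380 − 1.6)/(1.6 − 0.03900) = 370.3 L/s.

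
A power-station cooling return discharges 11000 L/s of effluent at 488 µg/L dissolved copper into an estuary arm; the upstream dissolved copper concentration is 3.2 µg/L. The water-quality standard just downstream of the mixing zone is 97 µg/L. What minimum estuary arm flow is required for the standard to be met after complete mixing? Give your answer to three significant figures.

45900 L/s

Set C_mix = 97: (Q·3.200 + 11000·488.0) / (Q + 11000) = 97
→ Q = 11000·(488.0 − 97)/(97 − 3.200) = 45850 L/s.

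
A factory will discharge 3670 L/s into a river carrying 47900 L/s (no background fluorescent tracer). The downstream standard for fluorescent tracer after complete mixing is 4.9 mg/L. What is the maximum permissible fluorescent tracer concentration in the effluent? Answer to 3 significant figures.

At the limit, (Qr·Cr + Qe·Cₑ)/(Qr + Qe) = 4.9:
Cₑ = (51570·4.9 − 47900·0) / 3670 = 68.85 mg/L.

68.9 mg/L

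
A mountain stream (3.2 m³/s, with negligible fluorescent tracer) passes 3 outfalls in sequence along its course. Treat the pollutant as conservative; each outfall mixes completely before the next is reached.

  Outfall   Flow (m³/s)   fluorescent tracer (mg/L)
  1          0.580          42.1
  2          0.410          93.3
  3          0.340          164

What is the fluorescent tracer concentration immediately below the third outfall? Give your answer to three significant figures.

After outfall 1: Q = 3.200 + 0.5800 = 3.780 m³/s; C = (3.200·0 + 0.5800·42.10)/3.780 = 6.460 mg/L.
After outfall 2: Q = 3.780 + 0.4100 = 4.190 m³/s; C = (3.780·6.460 + 0.4100·93.30)/4.190 = 14.96 mg/L.
After outfall 3: Q = 4.190 + 0.3400 = 4.530 m³/s; C = (4.190·14.96 + 0.3400·164.0)/4.530 = 26.14 mg/L.

26.1 mg/L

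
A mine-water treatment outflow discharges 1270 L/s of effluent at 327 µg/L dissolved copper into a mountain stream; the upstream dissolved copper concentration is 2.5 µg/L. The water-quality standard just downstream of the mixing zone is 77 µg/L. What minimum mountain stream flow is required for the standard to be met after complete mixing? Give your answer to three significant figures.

Set C_mix = 77: (Q·2.500 + 1270·327.0) / (Q + 1270) = 77
→ Q = 1270·(327.0 − 77)/(77 − 2.500) = 4262 L/s.

4260 L/s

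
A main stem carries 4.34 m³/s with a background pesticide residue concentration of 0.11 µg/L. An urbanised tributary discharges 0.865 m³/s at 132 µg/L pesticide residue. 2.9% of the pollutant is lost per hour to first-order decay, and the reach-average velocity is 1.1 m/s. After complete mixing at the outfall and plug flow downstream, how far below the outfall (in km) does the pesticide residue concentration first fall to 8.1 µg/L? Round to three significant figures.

Mixed concentration C = ΣQC/ΣQ = (4.340·0.1100 + 0.8650·132.0) / 5.205 = 114.7/5.205 = 22.03 µg/L.
2.9%/h lost → k = −ln(1 − 0.029) = 0.02943 h⁻¹.
Set 22.03·exp(−k·t) = 8.1 → t = ln(22.03/8.1)/k = 122400 s = 34.00 h.
Distance = v·t = 1.1·122400 = 134600 m = 134.6 km.

135 km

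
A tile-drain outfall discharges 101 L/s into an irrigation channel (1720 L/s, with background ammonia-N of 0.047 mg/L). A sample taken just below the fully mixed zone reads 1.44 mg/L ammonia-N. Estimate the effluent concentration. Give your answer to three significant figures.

Mass balance: 1720·0.04700 + 101.0·Cₑ = 1821·1.440
→ Cₑ = (1821·1.440 − 1720·0.04700) / 101.0 = 25.16 mg/L.

25.2 mg/L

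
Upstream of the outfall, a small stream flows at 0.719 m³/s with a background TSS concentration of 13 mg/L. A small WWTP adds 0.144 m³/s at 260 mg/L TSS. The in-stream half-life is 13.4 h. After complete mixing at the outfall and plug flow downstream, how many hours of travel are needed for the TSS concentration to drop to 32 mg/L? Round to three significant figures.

10.2 h

Conservation of mass: C = (0.7190·13.00 + 0.1440·260.0) / 0.8630 = 46.79/0.8630 = 54.21 mg/L.
Half-life 13.4 h → k = ln 2 / 13.4 = 0.05173 h⁻¹ = 1.241 d⁻¹.
54.21·exp(−k·t) = 32 → t = ln(54.21/32)/k = 36690 s = 10.19 h.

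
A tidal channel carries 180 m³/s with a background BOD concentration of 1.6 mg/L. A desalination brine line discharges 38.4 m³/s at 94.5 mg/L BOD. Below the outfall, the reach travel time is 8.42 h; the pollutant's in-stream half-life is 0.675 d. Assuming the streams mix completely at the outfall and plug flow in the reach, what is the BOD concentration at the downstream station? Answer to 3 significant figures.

After mixing, C = (180.0·1.600 + 38.40·94.50) / 218.4 = 3917/218.4 = 17.93 mg/L.
Half-life 0.675 d → k = ln 2 / 0.675 = 1.027 d⁻¹.
Decay over the reach: 17.93·exp(−kt) = 17.93·0.6975 = 12.51 mg/L.

12.5 mg/L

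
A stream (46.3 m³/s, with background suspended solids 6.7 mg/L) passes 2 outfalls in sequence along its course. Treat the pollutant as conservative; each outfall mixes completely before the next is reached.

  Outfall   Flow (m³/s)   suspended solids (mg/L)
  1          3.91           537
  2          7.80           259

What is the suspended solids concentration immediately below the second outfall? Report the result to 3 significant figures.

76.4 mg/L

After outfall 1: Q = 46.30 + 3.910 = 50.21 m³/s; C = (46.30·6.700 + 3.910·537.0)/50.21 = 48.00 mg/L.
After outfall 2: Q = 50.21 + 7.800 = 58.01 m³/s; C = (50.21·48.00 + 7.800·259.0)/58.01 = 76.37 mg/L.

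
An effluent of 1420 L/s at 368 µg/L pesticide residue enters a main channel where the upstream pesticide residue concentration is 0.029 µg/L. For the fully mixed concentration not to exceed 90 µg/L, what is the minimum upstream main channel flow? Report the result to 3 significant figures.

Set C_mix = 90: (Q·0.02900 + 1420·368.0) / (Q + 1420) = 90
→ Q = 1420·(368.0 − 90)/(90 − 0.02900) = 4388 L/s.

4390 L/s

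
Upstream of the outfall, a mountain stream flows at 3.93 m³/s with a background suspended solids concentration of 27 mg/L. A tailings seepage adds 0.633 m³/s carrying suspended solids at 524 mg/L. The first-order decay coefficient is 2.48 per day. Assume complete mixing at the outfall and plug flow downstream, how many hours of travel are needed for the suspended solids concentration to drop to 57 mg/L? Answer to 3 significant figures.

5.04 h

Flow-weighted average: C = (3.930·27.00 + 0.6330·524.0) / 4.563 = 437.8/4.563 = 95.95 mg/L.
95.95·exp(−k·t) = 57 → t = ln(95.95/57)/k = 18140 s = 5.039 h.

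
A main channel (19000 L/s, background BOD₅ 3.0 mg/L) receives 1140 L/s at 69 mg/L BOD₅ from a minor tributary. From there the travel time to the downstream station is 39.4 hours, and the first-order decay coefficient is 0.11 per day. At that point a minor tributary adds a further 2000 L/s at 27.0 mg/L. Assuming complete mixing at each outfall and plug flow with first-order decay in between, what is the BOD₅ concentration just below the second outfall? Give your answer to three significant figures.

Flow-weighted average: C = (19000·3.000 + 1140·69.00) / 20140 = 135700/20140 = 6.736 mg/L; combined flow 20140 L/s.
Applying C = C₀e^(−kt): 6.736 × 0.8348 = 5.623 mg/L.
At the second outfall, C = (20140·5.623 + 2000·27.00) / (20140 + 2000) = 7.554 mg/L.

7.55 mg/L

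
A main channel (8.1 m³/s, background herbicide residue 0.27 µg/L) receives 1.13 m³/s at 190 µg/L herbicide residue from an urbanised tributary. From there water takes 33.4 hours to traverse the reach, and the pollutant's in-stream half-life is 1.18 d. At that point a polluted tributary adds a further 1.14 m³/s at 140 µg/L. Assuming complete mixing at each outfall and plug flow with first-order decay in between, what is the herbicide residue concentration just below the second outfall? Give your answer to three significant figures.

Flow-weighted average: C = (8.100·0.2700 + 1.130·190.0) / 9.230 = 216.9/9.230 = 23.50 µg/L; combined flow 9.230 m³/s.
Half-life 1.18 d → k = ln 2 / 1.18 = 0.5874 d⁻¹.
Decay over the reach: 23.50·exp(−kt) = 23.50·0.4415 = 10.38 µg/L.
At the second outfall, C = (9.230·10.38 + 1.140·140.0) / (9.230 + 1.140) = 24.63 µg/L.

24.6 µg/L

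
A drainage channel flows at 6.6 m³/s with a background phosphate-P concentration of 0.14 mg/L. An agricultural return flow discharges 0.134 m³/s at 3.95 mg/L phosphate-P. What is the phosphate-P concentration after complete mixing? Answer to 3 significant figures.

Mixed concentration C = ΣQC/ΣQ = (6.600·0.1400 + 0.1340·3.950) / 6.734 = 1.453/6.734 = 0.2158 mg/L.

0.216 mg/L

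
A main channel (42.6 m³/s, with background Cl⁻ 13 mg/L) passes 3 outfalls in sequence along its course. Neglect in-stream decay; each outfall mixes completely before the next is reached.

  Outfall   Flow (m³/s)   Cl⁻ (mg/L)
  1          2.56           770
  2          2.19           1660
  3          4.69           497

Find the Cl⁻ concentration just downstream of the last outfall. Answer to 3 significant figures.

After outfall 1: Q = 42.60 + 2.560 = 45.16 m³/s; C = (42.60·13.00 + 2.560·770.0)/45.16 = 55.91 mg/L.
After outfall 2: Q = 45.16 + 2.190 = 47.35 m³/s; C = (45.16·55.91 + 2.190·1660)/47.35 = 130.1 mg/L.
After outfall 3: Q = 47.35 + 4.690 = 52.04 m³/s; C = (47.35·130.1 + 4.690·497.0)/52.04 = 163.2 mg/L.

163 mg/L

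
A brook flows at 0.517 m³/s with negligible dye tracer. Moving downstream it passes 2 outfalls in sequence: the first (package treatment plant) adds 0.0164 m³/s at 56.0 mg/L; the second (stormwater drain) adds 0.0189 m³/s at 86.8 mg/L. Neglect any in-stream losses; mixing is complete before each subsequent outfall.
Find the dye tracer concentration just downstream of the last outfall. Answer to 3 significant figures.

After outfall 1: Q = 0.5170 + 0.01640 = 0.5334 m³/s; C = (0.5170·0 + 0.01640·56.00)/0.5334 = 1.722 mg/L.
After outfall 2: Q = 0.5334 + 0.01890 = 0.5523 m³/s; C = (0.5334·1.722 + 0.01890·86.80)/0.5523 = 4.633 mg/L.

4.63 mg/L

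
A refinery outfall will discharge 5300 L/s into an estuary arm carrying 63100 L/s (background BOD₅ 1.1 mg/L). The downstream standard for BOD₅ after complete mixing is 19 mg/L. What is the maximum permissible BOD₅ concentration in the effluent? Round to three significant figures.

At the limit, (Qr·Cr + Qe·Cₑ)/(Qr + Qe) = 19:
Cₑ = (68400·19 − 63100·1.100) / 5300 = 232.1 mg/L.

232 mg/L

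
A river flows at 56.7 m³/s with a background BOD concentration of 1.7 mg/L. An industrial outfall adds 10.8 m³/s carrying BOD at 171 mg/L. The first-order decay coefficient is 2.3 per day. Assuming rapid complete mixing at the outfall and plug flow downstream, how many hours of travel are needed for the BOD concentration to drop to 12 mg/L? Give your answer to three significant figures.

Flow-weighted average: C = (56.70·1.700 + 10.80·171.0) / 67.50 = 1943/67.50 = 28.79 mg/L.
28.79·exp(−k·t) = 12 → t = ln(28.79/12)/k = 32870 s = 9.131 h.

9.13 h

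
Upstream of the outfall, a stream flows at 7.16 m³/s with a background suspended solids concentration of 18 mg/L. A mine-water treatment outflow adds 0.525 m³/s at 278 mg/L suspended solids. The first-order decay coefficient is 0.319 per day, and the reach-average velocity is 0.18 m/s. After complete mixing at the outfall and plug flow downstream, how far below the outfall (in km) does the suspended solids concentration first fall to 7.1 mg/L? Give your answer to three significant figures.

Mixed concentration C = ΣQC/ΣQ = (7.160·18.00 + 0.5250·278.0) / 7.685 = 274.8/7.685 = 35.76 mg/L.
Set 35.76·exp(−k·t) = 7.1 → t = ln(35.76/7.1)/k = 437900 s = 121.6 h.
Distance = v·t = 0.18·437900 = 78820 m = 78.82 km.

78.8 km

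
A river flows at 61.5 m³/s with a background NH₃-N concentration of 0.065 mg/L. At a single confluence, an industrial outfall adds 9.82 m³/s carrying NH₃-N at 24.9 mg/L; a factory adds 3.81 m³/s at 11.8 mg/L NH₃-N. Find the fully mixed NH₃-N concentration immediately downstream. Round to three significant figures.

3.91 mg/L

Flow-weighted average: C = (61.50·0.06500 + 9.820·24.90 + 3.810·11.80) / 75.13 = 293.5/75.13 = 3.906 mg/L.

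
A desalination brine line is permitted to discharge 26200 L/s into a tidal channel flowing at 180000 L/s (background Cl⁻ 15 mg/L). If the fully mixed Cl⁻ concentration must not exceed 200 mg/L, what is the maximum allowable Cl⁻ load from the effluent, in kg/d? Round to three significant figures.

Mass balance at the limit: 180000·15.00 + 26200·Cₑ = 206200·200 → Cₑ = 1471 mg/L.
26200 L/s = 26.20 m³/s. Load = 26.20 m³/s × 1471 g/m³ × 86 400 s/d = 3330000 kg/d.

3330000 kg/d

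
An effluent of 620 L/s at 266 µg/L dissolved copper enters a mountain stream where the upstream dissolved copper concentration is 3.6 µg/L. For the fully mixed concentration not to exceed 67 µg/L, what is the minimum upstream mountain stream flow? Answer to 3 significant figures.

1950 L/s

Set C_mix = 67: (Q·3.600 + 620.0·266.0) / (Q + 620.0) = 67
→ Q = 620.0·(266.0 − 67)/(67 − 3.600) = 1946 L/s.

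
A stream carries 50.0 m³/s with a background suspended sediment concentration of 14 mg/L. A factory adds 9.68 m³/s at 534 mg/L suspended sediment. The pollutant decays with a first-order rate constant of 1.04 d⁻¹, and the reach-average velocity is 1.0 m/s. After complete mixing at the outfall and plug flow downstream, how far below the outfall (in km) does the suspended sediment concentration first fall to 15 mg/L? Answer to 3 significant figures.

156 km

Mass balance: C = (50.00·14.00 + 9.680·534.0) / 59.68 = 5869/59.68 = 98.34 mg/L.
Set 98.34·exp(−k·t) = 15 → t = ln(98.34/15)/k = 156200 s = 43.39 h.
Distance = v·t = 1.0·156200 = 156200 m = 156.2 km.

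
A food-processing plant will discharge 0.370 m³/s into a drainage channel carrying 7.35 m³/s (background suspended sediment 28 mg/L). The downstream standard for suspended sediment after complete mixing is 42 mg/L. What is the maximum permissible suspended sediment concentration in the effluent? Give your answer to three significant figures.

320 mg/L

At the limit, (Qr·Cr + Qe·Cₑ)/(Qr + Qe) = 42:
Cₑ = (7.720·42 − 7.350·28.00) / 0.3700 = 320.1 mg/L.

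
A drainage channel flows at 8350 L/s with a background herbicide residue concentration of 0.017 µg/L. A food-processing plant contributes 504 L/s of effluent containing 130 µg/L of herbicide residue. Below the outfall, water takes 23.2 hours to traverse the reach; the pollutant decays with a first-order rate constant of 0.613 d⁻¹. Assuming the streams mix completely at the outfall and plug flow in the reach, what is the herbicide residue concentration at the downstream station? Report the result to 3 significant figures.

4.10 µg/L

Mass balance: C = (8350·0.01700 + 504.0·130.0) / 8854 = 65660/8854 = 7.416 µg/L.
Decay over the reach: 7.416·exp(−kt) = 7.416·0.5529 = 4.100 µg/L.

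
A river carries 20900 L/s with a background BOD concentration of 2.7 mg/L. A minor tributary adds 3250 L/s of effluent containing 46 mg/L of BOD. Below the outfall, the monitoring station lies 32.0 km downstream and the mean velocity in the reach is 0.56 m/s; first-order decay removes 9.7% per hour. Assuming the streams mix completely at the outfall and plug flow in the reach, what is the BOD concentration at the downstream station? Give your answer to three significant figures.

1.69 mg/L

Flow-weighted average: C = (20900·2.700 + 3250·46.00) / 24150 = 205900/24150 = 8.527 mg/L.
Travel time t = 32.0·1000 / 0.56 = 57140 s = 15.87 h.
9.7%/h lost → k = −ln(1 − 0.097) = 0.1020 h⁻¹.
After decay, C = 8.527 × e^(−kt) = 8.527 × 0.1980 = 1.688 mg/L.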